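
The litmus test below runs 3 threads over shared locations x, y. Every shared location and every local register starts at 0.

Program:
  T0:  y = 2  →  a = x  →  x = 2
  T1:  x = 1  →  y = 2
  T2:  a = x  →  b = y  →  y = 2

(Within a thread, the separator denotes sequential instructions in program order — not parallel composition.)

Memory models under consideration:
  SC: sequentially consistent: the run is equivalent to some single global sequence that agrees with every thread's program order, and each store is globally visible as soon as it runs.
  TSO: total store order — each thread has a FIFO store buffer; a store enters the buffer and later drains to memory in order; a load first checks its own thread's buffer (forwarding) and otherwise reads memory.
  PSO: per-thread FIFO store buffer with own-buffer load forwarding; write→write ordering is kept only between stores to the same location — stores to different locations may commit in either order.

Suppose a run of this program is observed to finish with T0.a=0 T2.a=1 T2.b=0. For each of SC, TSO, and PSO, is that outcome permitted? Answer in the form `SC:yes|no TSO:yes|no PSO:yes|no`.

SC:no TSO:yes PSO:yes

outcome vector order: (T0.a,T2.a,T2.b)
SC: 9 outcomes — {0/0/0 0/0/2 0/1/2 0/2/2 1/0/0 1/0/2 1/1/0 1/1/2 1/2/2}
TSO: 10 outcomes — {0/0/0 0/0/2 0/1/0 0/1/2 0/2/2 1/0/0 1/0/2 1/1/0 1/1/2 1/2/2}
PSO: 12 outcomes — {0/0/0 0/0/2 0/1/0 0/1/2 0/2/0 0/2/2 1/0/0 1/0/2 1/1/0 1/1/2 1/2/0 1/2/2}
target 0/1/0 ∈ {TSO,PSO}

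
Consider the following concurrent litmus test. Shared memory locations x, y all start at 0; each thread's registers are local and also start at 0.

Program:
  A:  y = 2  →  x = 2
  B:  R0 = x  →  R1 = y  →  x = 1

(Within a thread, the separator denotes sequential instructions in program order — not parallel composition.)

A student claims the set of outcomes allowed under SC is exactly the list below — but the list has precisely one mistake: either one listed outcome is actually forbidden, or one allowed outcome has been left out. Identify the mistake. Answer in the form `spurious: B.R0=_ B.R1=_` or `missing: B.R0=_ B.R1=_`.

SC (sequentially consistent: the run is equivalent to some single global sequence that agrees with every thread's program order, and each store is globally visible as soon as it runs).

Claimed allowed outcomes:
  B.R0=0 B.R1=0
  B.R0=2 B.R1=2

missing: B.R0=0 B.R1=2

outcome vector order: (B.R0,B.R1)
SC: 3 outcomes — {00; 02; 22}
SC∖claimed = {02}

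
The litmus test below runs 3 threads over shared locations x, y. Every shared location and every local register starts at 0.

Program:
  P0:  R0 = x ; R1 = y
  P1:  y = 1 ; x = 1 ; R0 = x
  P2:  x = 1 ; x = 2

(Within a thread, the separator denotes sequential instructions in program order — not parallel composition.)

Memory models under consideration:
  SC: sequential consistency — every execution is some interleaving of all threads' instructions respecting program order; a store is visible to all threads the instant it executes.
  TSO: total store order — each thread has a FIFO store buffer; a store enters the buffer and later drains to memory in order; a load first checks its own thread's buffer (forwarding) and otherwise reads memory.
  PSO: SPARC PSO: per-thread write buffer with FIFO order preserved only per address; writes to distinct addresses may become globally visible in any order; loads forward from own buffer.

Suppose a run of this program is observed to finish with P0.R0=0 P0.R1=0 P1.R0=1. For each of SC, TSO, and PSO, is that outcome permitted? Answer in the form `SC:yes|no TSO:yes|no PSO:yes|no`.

outcome vector order: (P0.R0,P0.R1,P1.R0)
SC: 11 outcomes — {(0,0,1) (0,0,2) (0,1,1) (0,1,2) (1,0,1) (1,0,2) (1,1,1) (1,1,2) (2,0,1) (2,1,1) (2,1,2)}
TSO: 11 outcomes — {(0,0,1) (0,0,2) (0,1,1) (0,1,2) (1,0,1) (1,0,2) (1,1,1) (1,1,2) (2,0,1) (2,1,1) (2,1,2)}
PSO: 12 outcomes — {(0,0,1) (0,0,2) (0,1,1) (0,1,2) (1,0,1) (1,0,2) (1,1,1) (1,1,2) (2,0,1) (2,0,2) (2,1,1) (2,1,2)}
target (0,0,1) ∈ {SC,TSO,PSO}

SC:yes TSO:yes PSO:yes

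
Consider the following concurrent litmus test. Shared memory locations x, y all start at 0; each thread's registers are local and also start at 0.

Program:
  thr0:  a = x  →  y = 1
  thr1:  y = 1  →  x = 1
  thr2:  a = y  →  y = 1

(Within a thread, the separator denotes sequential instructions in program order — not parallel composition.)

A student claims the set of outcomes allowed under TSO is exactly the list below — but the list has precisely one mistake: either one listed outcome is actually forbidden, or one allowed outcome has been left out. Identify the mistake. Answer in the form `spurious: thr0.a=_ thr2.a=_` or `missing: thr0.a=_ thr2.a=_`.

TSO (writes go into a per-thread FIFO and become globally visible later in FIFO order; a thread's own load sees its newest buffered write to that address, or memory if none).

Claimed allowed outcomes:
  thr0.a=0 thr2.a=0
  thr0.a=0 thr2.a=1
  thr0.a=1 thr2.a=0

outcome vector order: (thr0.a,thr2.a)
TSO (4): 0/0, 0/1, 1/0, 1/1
TSO∖claimed = {1/1}

missing: thr0.a=1 thr2.a=1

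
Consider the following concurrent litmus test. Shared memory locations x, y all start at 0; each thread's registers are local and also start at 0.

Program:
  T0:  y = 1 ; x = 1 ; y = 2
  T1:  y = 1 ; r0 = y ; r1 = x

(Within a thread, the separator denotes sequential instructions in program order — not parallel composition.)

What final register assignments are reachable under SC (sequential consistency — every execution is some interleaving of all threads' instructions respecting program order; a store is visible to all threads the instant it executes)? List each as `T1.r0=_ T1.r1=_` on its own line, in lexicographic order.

T1.r0=1 T1.r1=0
T1.r0=1 T1.r1=1
T1.r0=2 T1.r1=1

outcome vector order: (T1.r0,T1.r1)
|SC outcomes| = 3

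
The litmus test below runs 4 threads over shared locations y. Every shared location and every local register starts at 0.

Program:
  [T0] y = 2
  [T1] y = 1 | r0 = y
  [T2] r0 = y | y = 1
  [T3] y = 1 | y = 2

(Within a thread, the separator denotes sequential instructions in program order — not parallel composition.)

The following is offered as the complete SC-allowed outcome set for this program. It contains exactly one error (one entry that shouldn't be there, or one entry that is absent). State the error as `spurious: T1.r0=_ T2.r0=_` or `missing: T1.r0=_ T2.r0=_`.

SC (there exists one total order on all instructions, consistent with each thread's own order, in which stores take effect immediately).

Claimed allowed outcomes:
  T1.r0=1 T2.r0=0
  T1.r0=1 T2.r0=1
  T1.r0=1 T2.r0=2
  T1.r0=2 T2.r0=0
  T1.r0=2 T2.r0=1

missing: T1.r0=2 T2.r0=2

outcome vector order: (T1.r0,T2.r0)
under SC → <1 0>; <1 1>; <1 2>; <2 0>; <2 1>; <2 2>
SC∖claimed = {<2 2>}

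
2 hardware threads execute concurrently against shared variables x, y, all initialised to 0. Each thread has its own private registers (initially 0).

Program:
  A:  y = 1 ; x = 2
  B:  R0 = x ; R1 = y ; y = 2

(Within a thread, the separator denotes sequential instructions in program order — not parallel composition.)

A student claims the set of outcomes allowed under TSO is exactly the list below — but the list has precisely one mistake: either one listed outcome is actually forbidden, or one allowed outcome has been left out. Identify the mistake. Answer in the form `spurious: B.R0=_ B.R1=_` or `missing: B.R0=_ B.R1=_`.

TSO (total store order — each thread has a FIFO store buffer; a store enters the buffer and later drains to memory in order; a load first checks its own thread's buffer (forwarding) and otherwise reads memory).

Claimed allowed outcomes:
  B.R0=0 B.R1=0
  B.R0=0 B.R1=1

missing: B.R0=2 B.R1=1

outcome vector order: (B.R0,B.R1)
TSO (3): 0/0, 0/1, 2/1
TSO∖claimed = {2/1}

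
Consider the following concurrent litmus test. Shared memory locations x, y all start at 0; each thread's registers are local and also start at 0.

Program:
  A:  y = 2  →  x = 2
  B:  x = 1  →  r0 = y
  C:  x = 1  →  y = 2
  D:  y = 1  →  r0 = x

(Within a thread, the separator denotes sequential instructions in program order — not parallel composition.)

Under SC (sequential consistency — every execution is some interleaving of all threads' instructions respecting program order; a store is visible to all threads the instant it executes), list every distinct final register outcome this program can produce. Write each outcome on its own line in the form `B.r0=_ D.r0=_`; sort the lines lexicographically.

B.r0=0 D.r0=1
B.r0=0 D.r0=2
B.r0=1 D.r0=0
B.r0=1 D.r0=1
B.r0=1 D.r0=2
B.r0=2 D.r0=0
B.r0=2 D.r0=1
B.r0=2 D.r0=2

outcome vector order: (B.r0,D.r0)
|SC outcomes| = 8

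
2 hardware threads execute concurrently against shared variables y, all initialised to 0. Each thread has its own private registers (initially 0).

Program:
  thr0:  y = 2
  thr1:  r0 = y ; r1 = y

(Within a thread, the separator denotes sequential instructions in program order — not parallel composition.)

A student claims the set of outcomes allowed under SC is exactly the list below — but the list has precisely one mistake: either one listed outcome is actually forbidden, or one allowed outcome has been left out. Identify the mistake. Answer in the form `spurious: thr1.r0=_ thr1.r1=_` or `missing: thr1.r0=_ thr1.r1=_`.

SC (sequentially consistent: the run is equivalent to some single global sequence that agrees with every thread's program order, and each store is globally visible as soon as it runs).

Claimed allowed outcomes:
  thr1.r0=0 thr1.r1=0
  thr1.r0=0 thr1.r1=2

missing: thr1.r0=2 thr1.r1=2

outcome vector order: (thr1.r0,thr1.r1)
SC: 3 outcomes — {<0 0>; <0 2>; <2 2>}
SC∖claimed = {<2 2>}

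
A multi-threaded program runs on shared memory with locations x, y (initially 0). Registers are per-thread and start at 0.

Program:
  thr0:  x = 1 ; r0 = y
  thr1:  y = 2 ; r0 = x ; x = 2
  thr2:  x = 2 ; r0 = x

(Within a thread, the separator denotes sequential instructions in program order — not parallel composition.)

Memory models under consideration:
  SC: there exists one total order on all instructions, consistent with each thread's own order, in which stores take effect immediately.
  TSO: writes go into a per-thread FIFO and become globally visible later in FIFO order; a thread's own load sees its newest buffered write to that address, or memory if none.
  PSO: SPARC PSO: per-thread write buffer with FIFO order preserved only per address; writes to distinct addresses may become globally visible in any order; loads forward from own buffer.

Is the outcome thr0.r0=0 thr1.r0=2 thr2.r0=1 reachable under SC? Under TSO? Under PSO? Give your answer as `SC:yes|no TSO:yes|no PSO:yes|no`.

outcome vector order: (thr0.r0,thr1.r0,thr2.r0)
under SC → 011; 012; 022; 201; 202; 211; 212; 221; 222
under TSO → 001; 002; 011; 012; 021; 022; 201; 202; 211; 212; 221; 222
under PSO → 001; 002; 011; 012; 021; 022; 201; 202; 211; 212; 221; 222
target 021 ∈ {TSO,PSO}

SC:no TSO:yes PSO:yes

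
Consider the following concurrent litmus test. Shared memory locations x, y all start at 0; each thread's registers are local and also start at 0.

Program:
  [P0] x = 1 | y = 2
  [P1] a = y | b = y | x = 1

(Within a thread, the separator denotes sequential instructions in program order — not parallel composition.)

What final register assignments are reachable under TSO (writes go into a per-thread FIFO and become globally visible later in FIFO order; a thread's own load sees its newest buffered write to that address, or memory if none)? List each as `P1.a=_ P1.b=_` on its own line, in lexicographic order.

outcome vector order: (P1.a,P1.b)
|TSO outcomes| = 3

P1.a=0 P1.b=0
P1.a=0 P1.b=2
P1.a=2 P1.b=2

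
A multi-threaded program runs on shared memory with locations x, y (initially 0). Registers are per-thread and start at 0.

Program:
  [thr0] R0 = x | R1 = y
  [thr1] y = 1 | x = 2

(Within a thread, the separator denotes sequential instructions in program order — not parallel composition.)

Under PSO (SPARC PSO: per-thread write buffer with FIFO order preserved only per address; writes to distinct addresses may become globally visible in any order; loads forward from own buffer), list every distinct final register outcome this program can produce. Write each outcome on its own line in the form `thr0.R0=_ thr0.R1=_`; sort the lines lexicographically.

outcome vector order: (thr0.R0,thr0.R1)
|PSO outcomes| = 4

thr0.R0=0 thr0.R1=0
thr0.R0=0 thr0.R1=1
thr0.R0=2 thr0.R1=0
thr0.R0=2 thr0.R1=1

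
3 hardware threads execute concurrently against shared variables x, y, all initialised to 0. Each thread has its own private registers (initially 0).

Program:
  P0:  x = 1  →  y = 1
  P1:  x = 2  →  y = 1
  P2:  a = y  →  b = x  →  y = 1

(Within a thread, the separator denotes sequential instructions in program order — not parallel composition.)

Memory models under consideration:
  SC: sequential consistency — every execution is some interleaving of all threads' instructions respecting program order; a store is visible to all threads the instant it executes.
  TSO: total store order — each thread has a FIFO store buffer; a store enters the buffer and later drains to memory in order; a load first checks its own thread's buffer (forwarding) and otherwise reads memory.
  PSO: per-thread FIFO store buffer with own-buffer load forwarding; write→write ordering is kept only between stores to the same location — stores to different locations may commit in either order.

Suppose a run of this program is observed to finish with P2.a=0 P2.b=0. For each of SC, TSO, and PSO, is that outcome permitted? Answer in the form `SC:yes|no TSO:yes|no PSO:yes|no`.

SC:yes TSO:yes PSO:yes

outcome vector order: (P2.a,P2.b)
[SC] allowed = {<0 0>, <0 1>, <0 2>, <1 1>, <1 2>}
[TSO] allowed = {<0 0>, <0 1>, <0 2>, <1 1>, <1 2>}
[PSO] allowed = {<0 0>, <0 1>, <0 2>, <1 0>, <1 1>, <1 2>}
target <0 0> ∈ {SC,TSO,PSO}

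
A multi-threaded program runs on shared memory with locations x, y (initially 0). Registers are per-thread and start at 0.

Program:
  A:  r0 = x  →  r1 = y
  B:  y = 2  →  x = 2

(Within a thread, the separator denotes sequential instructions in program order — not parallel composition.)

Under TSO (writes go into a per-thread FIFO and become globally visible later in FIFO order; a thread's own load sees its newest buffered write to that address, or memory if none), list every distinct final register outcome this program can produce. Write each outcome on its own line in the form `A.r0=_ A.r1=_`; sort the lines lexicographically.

A.r0=0 A.r1=0
A.r0=0 A.r1=2
A.r0=2 A.r1=2

outcome vector order: (A.r0,A.r1)
|TSO outcomes| = 3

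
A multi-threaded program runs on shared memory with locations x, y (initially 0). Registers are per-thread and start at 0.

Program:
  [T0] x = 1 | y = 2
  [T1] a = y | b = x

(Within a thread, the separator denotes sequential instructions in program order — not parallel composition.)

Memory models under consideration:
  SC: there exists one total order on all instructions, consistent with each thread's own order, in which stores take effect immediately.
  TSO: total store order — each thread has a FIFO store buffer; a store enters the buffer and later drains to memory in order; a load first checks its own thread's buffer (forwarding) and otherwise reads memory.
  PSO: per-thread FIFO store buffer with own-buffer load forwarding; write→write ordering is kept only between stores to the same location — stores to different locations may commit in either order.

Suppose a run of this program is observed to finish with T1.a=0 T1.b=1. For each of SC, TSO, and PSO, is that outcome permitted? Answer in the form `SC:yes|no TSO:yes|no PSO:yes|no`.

SC:yes TSO:yes PSO:yes

outcome vector order: (T1.a,T1.b)
[SC] allowed = {(0,0), (0,1), (2,1)}
[TSO] allowed = {(0,0), (0,1), (2,1)}
[PSO] allowed = {(0,0), (0,1), (2,0), (2,1)}
target (0,1) ∈ {SC,TSO,PSO}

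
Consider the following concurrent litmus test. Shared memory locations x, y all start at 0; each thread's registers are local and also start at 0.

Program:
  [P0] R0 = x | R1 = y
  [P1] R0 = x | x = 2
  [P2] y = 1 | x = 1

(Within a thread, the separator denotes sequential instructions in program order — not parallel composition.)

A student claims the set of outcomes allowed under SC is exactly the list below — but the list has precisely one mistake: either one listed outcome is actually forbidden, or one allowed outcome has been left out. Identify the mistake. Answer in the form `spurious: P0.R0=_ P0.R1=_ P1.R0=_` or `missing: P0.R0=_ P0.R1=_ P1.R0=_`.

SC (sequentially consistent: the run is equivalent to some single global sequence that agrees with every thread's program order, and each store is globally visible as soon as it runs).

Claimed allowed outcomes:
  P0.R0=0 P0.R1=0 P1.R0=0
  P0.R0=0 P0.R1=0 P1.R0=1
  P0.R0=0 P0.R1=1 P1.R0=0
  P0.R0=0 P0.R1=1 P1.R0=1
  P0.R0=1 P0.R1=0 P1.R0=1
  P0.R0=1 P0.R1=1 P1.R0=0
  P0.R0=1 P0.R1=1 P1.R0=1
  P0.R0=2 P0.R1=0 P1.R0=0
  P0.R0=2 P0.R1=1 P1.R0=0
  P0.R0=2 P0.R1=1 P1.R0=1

outcome vector order: (P0.R0,P0.R1,P1.R0)
SC (9): 000; 001; 010; 011; 110; 111; 200; 210; 211
claimed∖SC = {101}

spurious: P0.R0=1 P0.R1=0 P1.R0=1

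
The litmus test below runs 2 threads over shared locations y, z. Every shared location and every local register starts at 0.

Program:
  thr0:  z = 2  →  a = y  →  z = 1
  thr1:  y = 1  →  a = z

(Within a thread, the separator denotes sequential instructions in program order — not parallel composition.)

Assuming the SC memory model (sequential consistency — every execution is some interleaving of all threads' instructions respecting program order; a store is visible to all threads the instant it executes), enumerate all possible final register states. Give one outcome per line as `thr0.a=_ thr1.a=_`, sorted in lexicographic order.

thr0.a=0 thr1.a=1
thr0.a=0 thr1.a=2
thr0.a=1 thr1.a=0
thr0.a=1 thr1.a=1
thr0.a=1 thr1.a=2

outcome vector order: (thr0.a,thr1.a)
|SC outcomes| = 5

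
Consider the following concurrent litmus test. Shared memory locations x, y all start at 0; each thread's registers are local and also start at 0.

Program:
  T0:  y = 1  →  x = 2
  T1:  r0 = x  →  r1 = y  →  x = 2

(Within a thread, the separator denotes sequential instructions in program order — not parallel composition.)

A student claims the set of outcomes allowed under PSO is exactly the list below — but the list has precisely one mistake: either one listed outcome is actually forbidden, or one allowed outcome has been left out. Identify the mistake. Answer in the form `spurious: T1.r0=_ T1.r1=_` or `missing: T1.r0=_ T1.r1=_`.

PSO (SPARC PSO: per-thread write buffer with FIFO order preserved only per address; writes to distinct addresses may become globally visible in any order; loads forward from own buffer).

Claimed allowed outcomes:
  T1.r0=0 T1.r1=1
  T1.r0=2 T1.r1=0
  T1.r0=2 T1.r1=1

outcome vector order: (T1.r0,T1.r1)
[PSO] allowed = {<0 0> <0 1> <2 0> <2 1>}
PSO∖claimed = {<0 0>}

missing: T1.r0=0 T1.r1=0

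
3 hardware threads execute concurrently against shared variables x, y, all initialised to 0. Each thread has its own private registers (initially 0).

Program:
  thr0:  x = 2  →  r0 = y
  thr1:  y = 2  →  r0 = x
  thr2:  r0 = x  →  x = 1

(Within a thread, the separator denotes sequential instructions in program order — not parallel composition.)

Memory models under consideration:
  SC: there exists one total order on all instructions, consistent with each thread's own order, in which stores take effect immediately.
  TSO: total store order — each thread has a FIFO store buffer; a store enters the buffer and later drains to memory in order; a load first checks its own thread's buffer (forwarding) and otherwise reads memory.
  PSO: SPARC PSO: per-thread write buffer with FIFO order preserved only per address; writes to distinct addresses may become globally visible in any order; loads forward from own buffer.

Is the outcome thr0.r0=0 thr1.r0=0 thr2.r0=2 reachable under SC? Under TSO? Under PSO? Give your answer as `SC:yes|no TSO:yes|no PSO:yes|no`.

outcome vector order: (thr0.r0,thr1.r0,thr2.r0)
SC: 10 outcomes — {<0 1 0>, <0 1 2>, <0 2 0>, <0 2 2>, <2 0 0>, <2 0 2>, <2 1 0>, <2 1 2>, <2 2 0>, <2 2 2>}
TSO: 12 outcomes — {<0 0 0>, <0 0 2>, <0 1 0>, <0 1 2>, <0 2 0>, <0 2 2>, <2 0 0>, <2 0 2>, <2 1 0>, <2 1 2>, <2 2 0>, <2 2 2>}
PSO: 12 outcomes — {<0 0 0>, <0 0 2>, <0 1 0>, <0 1 2>, <0 2 0>, <0 2 2>, <2 0 0>, <2 0 2>, <2 1 0>, <2 1 2>, <2 2 0>, <2 2 2>}
target <0 0 2> ∈ {TSO,PSO}

SC:no TSO:yes PSO:yes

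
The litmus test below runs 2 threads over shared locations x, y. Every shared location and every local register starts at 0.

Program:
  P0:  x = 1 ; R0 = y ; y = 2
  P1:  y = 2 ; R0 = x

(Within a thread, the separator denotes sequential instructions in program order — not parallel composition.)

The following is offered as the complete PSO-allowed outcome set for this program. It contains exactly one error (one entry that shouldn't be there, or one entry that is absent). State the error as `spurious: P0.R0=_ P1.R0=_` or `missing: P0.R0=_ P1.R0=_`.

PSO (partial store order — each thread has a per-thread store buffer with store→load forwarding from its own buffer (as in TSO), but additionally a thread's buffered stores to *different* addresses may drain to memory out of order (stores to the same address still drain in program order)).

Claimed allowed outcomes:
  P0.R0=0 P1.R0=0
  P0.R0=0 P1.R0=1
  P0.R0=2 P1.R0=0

outcome vector order: (P0.R0,P1.R0)
PSO: 4 outcomes — {00; 01; 20; 21}
PSO∖claimed = {21}

missing: P0.R0=2 P1.R0=1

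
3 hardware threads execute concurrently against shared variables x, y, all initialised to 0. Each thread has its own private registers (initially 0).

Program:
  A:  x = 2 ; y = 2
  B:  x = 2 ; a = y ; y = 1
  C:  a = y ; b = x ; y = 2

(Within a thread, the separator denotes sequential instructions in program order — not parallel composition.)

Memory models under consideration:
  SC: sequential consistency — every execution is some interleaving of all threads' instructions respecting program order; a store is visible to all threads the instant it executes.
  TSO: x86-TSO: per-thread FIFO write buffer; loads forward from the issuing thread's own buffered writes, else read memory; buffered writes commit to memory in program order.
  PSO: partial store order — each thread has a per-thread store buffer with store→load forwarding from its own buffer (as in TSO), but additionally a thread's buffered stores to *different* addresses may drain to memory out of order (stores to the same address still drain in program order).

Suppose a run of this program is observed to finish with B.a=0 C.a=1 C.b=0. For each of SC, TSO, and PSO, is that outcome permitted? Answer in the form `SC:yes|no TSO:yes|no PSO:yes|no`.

SC:no TSO:no PSO:yes

outcome vector order: (B.a,C.a,C.b)
under SC → 000 002 012 022 200 202 212 222
under TSO → 000 002 012 022 200 202 212 222
under PSO → 000 002 010 012 020 022 200 202 210 212 220 222
target 010 ∈ {PSO}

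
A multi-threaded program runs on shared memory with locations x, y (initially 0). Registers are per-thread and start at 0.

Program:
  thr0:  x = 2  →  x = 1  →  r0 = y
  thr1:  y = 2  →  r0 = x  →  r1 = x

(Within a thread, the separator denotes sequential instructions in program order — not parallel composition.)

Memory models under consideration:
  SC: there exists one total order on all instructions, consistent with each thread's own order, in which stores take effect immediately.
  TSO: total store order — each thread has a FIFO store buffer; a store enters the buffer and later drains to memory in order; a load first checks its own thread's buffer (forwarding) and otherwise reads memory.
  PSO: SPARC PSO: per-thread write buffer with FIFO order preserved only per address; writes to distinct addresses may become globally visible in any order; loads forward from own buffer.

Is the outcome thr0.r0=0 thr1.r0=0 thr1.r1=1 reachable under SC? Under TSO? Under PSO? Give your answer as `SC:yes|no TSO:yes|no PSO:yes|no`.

SC:no TSO:yes PSO:yes

outcome vector order: (thr0.r0,thr1.r0,thr1.r1)
under SC → <0 1 1>, <2 0 0>, <2 0 1>, <2 0 2>, <2 1 1>, <2 2 1>, <2 2 2>
under TSO → <0 0 0>, <0 0 1>, <0 0 2>, <0 1 1>, <0 2 1>, <0 2 2>, <2 0 0>, <2 0 1>, <2 0 2>, <2 1 1>, <2 2 1>, <2 2 2>
under PSO → <0 0 0>, <0 0 1>, <0 0 2>, <0 1 1>, <0 2 1>, <0 2 2>, <2 0 0>, <2 0 1>, <2 0 2>, <2 1 1>, <2 2 1>, <2 2 2>
target <0 0 1> ∈ {TSO,PSO}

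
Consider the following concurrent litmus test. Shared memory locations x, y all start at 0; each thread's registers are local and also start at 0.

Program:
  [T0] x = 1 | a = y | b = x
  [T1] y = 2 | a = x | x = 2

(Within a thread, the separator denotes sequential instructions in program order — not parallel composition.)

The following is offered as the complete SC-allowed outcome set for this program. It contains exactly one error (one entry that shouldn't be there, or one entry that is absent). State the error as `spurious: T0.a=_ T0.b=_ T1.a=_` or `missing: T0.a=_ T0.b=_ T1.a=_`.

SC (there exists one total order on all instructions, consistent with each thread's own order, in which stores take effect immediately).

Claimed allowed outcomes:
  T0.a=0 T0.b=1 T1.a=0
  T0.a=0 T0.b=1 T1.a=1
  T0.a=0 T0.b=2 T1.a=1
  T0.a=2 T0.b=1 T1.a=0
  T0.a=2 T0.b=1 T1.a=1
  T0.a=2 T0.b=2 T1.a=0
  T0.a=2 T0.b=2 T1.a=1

outcome vector order: (T0.a,T0.b,T1.a)
SC (6): 011 021 210 211 220 221
claimed∖SC = {010}

spurious: T0.a=0 T0.b=1 T1.a=0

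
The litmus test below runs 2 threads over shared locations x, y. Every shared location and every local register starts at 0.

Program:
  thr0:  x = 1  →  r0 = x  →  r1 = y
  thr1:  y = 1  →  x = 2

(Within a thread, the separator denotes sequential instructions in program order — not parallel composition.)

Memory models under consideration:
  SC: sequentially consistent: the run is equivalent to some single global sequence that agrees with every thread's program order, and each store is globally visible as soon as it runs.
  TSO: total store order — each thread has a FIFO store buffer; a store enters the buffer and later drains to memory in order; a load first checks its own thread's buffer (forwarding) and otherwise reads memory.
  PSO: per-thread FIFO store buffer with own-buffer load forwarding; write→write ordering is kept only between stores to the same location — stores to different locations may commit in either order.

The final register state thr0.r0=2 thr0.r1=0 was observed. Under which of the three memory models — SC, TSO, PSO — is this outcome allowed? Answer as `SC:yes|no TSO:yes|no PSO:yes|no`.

SC:no TSO:no PSO:yes

outcome vector order: (thr0.r0,thr0.r1)
[SC] allowed = {<1 0>, <1 1>, <2 1>}
[TSO] allowed = {<1 0>, <1 1>, <2 1>}
[PSO] allowed = {<1 0>, <1 1>, <2 0>, <2 1>}
target <2 0> ∈ {PSO}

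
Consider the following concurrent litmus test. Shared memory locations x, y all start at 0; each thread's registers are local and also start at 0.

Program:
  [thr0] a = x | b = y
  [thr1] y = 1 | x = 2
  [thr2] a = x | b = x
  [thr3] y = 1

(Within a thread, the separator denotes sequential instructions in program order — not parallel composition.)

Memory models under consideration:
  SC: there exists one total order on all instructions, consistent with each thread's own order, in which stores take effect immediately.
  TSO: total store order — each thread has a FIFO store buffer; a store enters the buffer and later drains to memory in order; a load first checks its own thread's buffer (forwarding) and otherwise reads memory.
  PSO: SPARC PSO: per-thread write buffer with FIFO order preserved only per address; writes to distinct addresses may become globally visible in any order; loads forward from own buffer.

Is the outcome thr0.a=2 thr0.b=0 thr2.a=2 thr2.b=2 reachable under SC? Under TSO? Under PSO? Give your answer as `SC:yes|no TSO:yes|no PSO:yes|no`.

outcome vector order: (thr0.a,thr0.b,thr2.a,thr2.b)
SC (9): <0 0 0 0>; <0 0 0 2>; <0 0 2 2>; <0 1 0 0>; <0 1 0 2>; <0 1 2 2>; <2 1 0 0>; <2 1 0 2>; <2 1 2 2>
TSO (9): <0 0 0 0>; <0 0 0 2>; <0 0 2 2>; <0 1 0 0>; <0 1 0 2>; <0 1 2 2>; <2 1 0 0>; <2 1 0 2>; <2 1 2 2>
PSO (12): <0 0 0 0>; <0 0 0 2>; <0 0 2 2>; <0 1 0 0>; <0 1 0 2>; <0 1 2 2>; <2 0 0 0>; <2 0 0 2>; <2 0 2 2>; <2 1 0 0>; <2 1 0 2>; <2 1 2 2>
target <2 0 2 2> ∈ {PSO}

SC:no TSO:no PSO:yes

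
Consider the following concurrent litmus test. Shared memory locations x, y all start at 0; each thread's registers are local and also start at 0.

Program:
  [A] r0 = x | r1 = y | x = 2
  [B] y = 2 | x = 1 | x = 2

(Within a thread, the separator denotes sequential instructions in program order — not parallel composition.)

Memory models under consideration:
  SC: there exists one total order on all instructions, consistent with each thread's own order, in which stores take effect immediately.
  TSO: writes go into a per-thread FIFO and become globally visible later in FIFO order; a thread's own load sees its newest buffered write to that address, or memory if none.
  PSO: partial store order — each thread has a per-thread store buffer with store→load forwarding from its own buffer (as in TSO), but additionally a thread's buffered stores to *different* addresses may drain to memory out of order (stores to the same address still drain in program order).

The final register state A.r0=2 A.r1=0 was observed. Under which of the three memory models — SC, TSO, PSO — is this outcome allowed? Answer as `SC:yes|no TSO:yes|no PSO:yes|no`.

SC:no TSO:no PSO:yes

outcome vector order: (A.r0,A.r1)
[SC] allowed = {<0 0> <0 2> <1 2> <2 2>}
[TSO] allowed = {<0 0> <0 2> <1 2> <2 2>}
[PSO] allowed = {<0 0> <0 2> <1 0> <1 2> <2 0> <2 2>}
target <2 0> ∈ {PSO}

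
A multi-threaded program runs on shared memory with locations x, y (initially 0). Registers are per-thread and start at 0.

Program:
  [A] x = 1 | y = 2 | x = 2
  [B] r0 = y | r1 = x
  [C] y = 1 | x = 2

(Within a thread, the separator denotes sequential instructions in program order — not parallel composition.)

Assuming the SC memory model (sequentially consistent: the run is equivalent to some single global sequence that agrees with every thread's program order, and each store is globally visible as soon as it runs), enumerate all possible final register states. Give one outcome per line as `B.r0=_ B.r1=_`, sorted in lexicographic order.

outcome vector order: (B.r0,B.r1)
|SC outcomes| = 8

B.r0=0 B.r1=0
B.r0=0 B.r1=1
B.r0=0 B.r1=2
B.r0=1 B.r1=0
B.r0=1 B.r1=1
B.r0=1 B.r1=2
B.r0=2 B.r1=1
B.r0=2 B.r1=2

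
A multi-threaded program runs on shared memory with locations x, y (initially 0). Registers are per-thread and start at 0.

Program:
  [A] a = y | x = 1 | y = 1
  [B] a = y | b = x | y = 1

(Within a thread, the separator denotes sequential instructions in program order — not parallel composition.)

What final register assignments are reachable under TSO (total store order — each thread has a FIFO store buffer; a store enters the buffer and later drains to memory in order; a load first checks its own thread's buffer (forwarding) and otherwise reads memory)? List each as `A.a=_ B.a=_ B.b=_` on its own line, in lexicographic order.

outcome vector order: (A.a,B.a,B.b)
|TSO outcomes| = 4

A.a=0 B.a=0 B.b=0
A.a=0 B.a=0 B.b=1
A.a=0 B.a=1 B.b=1
A.a=1 B.a=0 B.b=0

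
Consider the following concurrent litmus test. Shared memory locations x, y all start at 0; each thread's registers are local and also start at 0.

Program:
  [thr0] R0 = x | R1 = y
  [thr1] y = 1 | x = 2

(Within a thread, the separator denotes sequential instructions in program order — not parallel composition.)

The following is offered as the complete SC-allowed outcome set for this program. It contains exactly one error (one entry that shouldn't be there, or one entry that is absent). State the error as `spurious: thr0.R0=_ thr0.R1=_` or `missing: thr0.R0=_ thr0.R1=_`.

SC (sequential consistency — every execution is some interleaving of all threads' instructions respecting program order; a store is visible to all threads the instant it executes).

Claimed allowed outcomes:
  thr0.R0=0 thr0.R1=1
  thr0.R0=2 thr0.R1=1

outcome vector order: (thr0.R0,thr0.R1)
under SC → <0 0> <0 1> <2 1>
SC∖claimed = {<0 0>}

missing: thr0.R0=0 thr0.R1=0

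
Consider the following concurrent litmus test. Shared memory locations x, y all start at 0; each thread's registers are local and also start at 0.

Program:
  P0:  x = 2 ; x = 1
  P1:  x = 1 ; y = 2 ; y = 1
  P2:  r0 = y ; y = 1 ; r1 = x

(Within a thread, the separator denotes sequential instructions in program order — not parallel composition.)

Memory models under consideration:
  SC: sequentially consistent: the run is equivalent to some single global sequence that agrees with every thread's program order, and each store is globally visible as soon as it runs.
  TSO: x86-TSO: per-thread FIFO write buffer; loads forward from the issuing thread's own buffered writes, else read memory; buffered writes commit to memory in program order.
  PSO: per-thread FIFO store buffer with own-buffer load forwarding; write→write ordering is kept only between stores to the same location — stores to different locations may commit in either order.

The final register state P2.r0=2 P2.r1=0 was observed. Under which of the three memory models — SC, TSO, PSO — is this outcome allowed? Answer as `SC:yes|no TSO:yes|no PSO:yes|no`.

outcome vector order: (P2.r0,P2.r1)
SC (7): (0,0); (0,1); (0,2); (1,1); (1,2); (2,1); (2,2)
TSO (7): (0,0); (0,1); (0,2); (1,1); (1,2); (2,1); (2,2)
PSO (9): (0,0); (0,1); (0,2); (1,0); (1,1); (1,2); (2,0); (2,1); (2,2)
target (2,0) ∈ {PSO}

SC:no TSO:no PSO:yes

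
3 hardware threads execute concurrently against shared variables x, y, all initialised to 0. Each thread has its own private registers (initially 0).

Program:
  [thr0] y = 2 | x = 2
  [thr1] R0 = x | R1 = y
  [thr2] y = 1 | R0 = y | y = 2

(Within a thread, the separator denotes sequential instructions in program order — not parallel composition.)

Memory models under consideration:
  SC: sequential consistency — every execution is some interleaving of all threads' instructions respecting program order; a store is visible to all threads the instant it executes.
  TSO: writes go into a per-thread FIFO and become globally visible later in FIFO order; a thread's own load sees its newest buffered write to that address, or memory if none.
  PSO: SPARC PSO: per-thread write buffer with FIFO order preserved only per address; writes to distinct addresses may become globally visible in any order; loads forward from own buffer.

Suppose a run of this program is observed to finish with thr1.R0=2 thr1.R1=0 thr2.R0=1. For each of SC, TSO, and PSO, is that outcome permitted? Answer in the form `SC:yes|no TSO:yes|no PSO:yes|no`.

outcome vector order: (thr1.R0,thr1.R1,thr2.R0)
SC: 9 outcomes — {001, 002, 011, 012, 021, 022, 211, 221, 222}
TSO: 9 outcomes — {001, 002, 011, 012, 021, 022, 211, 221, 222}
PSO: 12 outcomes — {001, 002, 011, 012, 021, 022, 201, 202, 211, 212, 221, 222}
target 201 ∈ {PSO}

SC:no TSO:no PSO:yes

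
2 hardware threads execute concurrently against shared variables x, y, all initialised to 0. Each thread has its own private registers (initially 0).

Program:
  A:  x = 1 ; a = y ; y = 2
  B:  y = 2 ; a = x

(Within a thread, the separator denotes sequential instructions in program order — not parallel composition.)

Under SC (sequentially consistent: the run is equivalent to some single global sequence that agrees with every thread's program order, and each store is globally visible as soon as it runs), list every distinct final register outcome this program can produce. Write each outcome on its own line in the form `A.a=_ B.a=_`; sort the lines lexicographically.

outcome vector order: (A.a,B.a)
|SC outcomes| = 3

A.a=0 B.a=1
A.a=2 B.a=0
A.a=2 B.a=1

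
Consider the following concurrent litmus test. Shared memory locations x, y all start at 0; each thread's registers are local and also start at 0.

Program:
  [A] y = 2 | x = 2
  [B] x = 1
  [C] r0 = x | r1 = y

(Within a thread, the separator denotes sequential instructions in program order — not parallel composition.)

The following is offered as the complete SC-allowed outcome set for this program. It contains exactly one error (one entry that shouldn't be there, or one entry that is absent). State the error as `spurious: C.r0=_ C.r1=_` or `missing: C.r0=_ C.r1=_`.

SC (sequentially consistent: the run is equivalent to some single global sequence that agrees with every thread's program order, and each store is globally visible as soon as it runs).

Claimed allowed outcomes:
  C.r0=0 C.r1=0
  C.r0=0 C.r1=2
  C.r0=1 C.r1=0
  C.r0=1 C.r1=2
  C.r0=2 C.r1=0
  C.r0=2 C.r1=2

outcome vector order: (C.r0,C.r1)
[SC] allowed = {00; 02; 10; 12; 22}
claimed∖SC = {20}

spurious: C.r0=2 C.r1=0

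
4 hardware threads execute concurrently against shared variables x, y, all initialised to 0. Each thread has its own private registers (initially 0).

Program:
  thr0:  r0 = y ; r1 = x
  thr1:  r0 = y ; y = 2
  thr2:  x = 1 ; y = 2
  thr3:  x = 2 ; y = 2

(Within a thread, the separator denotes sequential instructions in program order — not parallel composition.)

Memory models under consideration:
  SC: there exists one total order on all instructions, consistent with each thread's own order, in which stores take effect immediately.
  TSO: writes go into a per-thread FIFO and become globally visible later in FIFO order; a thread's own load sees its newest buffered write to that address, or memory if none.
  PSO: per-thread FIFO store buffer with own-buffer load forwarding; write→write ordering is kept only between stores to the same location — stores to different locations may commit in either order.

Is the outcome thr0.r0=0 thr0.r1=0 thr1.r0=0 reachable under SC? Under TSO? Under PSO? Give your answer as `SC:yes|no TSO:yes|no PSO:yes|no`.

SC:yes TSO:yes PSO:yes

outcome vector order: (thr0.r0,thr0.r1,thr1.r0)
[SC] allowed = {000; 002; 010; 012; 020; 022; 200; 210; 212; 220; 222}
[TSO] allowed = {000; 002; 010; 012; 020; 022; 200; 210; 212; 220; 222}
[PSO] allowed = {000; 002; 010; 012; 020; 022; 200; 202; 210; 212; 220; 222}
target 000 ∈ {SC,TSO,PSO}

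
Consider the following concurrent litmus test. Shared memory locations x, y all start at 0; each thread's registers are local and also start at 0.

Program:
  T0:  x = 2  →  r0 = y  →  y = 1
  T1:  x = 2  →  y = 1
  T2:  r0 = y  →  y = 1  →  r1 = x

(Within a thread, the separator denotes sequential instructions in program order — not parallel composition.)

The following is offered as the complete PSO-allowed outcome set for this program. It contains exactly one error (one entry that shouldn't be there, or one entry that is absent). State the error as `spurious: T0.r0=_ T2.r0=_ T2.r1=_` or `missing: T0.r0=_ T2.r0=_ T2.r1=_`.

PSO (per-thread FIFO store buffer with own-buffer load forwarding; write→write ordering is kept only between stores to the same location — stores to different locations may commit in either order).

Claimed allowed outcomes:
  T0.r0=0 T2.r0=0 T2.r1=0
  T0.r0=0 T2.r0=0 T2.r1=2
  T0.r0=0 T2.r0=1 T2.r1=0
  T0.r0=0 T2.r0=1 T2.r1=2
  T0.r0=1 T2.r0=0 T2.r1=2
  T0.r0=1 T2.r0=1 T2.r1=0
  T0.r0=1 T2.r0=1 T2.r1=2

missing: T0.r0=1 T2.r0=0 T2.r1=0

outcome vector order: (T0.r0,T2.r0,T2.r1)
PSO (8): (0,0,0) (0,0,2) (0,1,0) (0,1,2) (1,0,0) (1,0,2) (1,1,0) (1,1,2)
PSO∖claimed = {(1,0,0)}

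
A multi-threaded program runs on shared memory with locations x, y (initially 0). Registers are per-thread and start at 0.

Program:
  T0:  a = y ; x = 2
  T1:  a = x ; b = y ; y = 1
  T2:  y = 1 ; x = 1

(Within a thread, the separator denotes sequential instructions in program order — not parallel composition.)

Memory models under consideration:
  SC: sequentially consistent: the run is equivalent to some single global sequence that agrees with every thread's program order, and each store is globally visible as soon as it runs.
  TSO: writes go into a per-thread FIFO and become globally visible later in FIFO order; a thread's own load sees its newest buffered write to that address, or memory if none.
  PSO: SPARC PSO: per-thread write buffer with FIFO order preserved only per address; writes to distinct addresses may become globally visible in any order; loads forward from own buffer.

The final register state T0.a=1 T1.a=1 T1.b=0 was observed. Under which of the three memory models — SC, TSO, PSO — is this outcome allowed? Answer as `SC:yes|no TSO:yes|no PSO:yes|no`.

SC:no TSO:no PSO:yes

outcome vector order: (T0.a,T1.a,T1.b)
SC (9): (0,0,0) (0,0,1) (0,1,1) (0,2,0) (0,2,1) (1,0,0) (1,0,1) (1,1,1) (1,2,1)
TSO (9): (0,0,0) (0,0,1) (0,1,1) (0,2,0) (0,2,1) (1,0,0) (1,0,1) (1,1,1) (1,2,1)
PSO (11): (0,0,0) (0,0,1) (0,1,0) (0,1,1) (0,2,0) (0,2,1) (1,0,0) (1,0,1) (1,1,0) (1,1,1) (1,2,1)
target (1,1,0) ∈ {PSO}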